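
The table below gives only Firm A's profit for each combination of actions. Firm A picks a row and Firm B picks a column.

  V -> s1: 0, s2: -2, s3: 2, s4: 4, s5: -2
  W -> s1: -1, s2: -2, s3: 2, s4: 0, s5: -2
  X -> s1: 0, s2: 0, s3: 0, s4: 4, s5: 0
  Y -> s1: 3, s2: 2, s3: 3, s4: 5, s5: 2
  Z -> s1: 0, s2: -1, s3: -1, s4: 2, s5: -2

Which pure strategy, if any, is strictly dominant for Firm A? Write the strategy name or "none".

Y

Y vs V: s1: 3>0, s2: 2>-2, s3: 3>2, s4: 5>4, s5: 2>-2.
Y vs W: s1: 3>-1, s2: 2>-2, s3: 3>2, s4: 5>0, s5: 2>-2.
Y vs X: s1: 3>0, s2: 2>0, s3: 3>0, s4: 5>4, s5: 2>0.
Y vs Z: s1: 3>0, s2: 2>-1, s3: 3>-1, s4: 5>2, s5: 2>-2.
Y strictly beats every other strategy against every opponent action, so it is strictly dominant.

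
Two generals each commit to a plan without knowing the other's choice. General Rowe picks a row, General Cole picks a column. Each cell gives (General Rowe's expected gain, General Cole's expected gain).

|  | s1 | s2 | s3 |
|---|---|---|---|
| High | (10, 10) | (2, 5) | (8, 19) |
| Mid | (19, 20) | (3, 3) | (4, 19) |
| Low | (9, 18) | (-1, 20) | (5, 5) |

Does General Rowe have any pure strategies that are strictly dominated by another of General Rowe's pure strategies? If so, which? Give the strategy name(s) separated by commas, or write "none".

High is not dominated — it holds its own against Mid at s3 (8>4); Low at s1 (10>9).
Nothing dominates Mid: High at s1 (19>10); Low at s1 (19>9).
High strictly dominates Low — s1: 10>9, s2: 2>-1, s3: 8>5.

Low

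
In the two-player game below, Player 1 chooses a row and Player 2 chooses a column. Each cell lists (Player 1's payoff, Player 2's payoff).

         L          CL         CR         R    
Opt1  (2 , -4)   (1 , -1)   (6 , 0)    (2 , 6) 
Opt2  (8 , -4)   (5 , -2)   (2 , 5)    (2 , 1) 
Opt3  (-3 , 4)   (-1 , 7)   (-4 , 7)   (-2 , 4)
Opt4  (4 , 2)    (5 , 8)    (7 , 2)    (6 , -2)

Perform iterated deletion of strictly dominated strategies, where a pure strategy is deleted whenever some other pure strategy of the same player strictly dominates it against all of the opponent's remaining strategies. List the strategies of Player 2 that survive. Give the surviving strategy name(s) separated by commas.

CL, CR

Row Opt1 is eliminated: Opt4 beats it against every remaining column (L: 4>2, CL: 5>1, CR: 7>6, R: 6>2).
Player 1's strategy Opt3 is strictly dominated by Opt2 (L: 8>-3, CL: 5>-1, CR: 2>-4, R: 2>-2) and is removed.
Column L is eliminated: CL beats it against every remaining row (Opt2: -2>-4, Opt4: 8>2).
For Player 2, CR strictly dominates R on the remaining rows (Opt2: 5>1, Opt4: 2>-2); eliminate R.
Among the remaining strategies, none is strictly dominated by another pure strategy of the same player, so the elimination stops.
Surviving strategies — Player 1: {Opt2, Opt4}; Player 2: {CL, CR}.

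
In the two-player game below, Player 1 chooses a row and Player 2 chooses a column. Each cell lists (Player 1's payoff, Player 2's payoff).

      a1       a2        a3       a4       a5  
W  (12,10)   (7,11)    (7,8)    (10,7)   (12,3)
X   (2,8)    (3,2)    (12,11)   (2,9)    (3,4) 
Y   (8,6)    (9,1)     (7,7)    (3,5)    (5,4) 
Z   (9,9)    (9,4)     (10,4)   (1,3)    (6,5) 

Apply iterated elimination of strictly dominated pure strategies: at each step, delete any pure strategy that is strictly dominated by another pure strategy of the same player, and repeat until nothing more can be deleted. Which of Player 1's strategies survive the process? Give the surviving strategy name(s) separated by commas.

W, X, Y, Z

Column a4 is eliminated: a3 beats it against every remaining row (W: 8>7, X: 11>9, Y: 7>5, Z: 4>3).
For Player 2, a1 strictly dominates a5 on the remaining rows (W: 10>3, X: 8>4, Y: 6>4, Z: 9>5); eliminate a5.
Among the remaining strategies, none is strictly dominated by another pure strategy of the same player, so the elimination stops.
Surviving strategies — Player 1: {W, X, Y, Z}; Player 2: {a1, a2, a3}.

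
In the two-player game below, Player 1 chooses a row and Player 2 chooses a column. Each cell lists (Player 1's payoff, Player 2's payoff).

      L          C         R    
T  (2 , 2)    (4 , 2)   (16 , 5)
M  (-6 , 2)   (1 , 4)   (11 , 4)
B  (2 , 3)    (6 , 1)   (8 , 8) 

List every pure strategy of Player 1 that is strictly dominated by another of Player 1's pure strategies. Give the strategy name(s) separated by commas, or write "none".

M

T is not dominated — it holds its own against M at L (2>-6); B at L (2=2).
M: dominated, since T does at least as well everywhere (L: 2>-6, C: 4>1, R: 16>11).
B is not dominated — it holds its own against T at L (2=2); M at L (2>-6).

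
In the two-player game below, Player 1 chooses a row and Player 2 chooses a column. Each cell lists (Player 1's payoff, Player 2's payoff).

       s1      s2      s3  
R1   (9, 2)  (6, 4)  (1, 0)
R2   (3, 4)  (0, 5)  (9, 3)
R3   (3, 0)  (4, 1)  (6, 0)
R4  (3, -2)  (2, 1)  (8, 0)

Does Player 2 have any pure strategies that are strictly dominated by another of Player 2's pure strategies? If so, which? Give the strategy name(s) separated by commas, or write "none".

s1: dominated, since s2 does at least as well everywhere (R1: 4>2, R2: 5>4, R3: 1>0, R4: 1>-2).
s2: no other strategy beats it everywhere (s1 at R1 (4>2); s3 at R1 (4>0)).
s2 strictly dominates s3 — R1: 4>0, R2: 5>3, R3: 1>0, R4: 1>0.

s1, s3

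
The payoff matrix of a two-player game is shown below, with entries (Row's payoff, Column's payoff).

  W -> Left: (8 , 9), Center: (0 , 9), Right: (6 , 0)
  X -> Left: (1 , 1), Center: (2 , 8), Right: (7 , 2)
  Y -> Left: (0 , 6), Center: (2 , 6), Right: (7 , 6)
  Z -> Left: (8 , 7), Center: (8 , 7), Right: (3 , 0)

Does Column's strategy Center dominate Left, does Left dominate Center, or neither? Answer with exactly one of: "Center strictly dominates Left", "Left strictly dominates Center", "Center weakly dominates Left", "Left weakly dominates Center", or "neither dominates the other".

Center weakly dominates Left

Center's payoffs vs Left's, by Row's action — W: 9=9, X: 8>1, Y: 6=6, Z: 7=7.
Center is at least as good everywhere and strictly better somewhere (tied only at W, Y, Z), so Center weakly but not strictly dominates Left.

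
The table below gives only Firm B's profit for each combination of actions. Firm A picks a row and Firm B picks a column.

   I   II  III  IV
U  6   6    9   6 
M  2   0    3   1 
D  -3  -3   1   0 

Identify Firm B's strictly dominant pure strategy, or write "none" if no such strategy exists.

III

III vs I: U: 9>6, M: 3>2, D: 1>-3.
III vs II: U: 9>6, M: 3>0, D: 1>-3.
III vs IV: U: 9>6, M: 3>1, D: 1>0.
III strictly beats every other strategy against every opponent action, so it is strictly dominant.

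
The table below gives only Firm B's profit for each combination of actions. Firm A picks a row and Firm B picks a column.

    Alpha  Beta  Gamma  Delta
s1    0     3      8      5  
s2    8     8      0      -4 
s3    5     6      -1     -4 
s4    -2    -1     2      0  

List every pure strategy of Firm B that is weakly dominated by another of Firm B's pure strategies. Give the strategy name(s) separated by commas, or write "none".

Alpha, Delta

Beta weakly dominates Alpha — s1: 3>0, s2: 8=8, s3: 6>5, s4: -1>-2.
Beta: no other strategy beats it everywhere (Alpha at s1 (3>0); Gamma at s2 (8>0); Delta at s2 (8>-4)).
Nothing dominates Gamma: Alpha at s1 (8>0); Beta at s1 (8>3); Delta at s1 (8>5).
Delta: dominated, since Gamma does at least as well everywhere (s1: 8>5, s2: 0>-4, s3: -1>-4, s4: 2>0).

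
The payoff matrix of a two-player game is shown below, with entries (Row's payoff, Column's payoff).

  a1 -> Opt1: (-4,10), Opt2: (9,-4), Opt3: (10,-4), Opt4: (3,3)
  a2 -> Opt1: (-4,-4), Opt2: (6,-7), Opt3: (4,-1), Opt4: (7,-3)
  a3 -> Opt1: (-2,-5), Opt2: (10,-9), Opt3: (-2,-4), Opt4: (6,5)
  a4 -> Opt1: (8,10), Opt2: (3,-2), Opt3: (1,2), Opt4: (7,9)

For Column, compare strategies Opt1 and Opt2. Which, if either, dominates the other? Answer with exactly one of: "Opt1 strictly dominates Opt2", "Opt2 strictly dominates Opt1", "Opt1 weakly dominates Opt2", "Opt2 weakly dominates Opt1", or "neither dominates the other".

Opt1 strictly dominates Opt2

Compare Opt1 to Opt2 across each opponent action: a1: 10>-4, a2: -4>-7, a3: -5>-9, a4: 10>-2.
Every comparison favours Opt1, so Opt1 strictly dominates Opt2.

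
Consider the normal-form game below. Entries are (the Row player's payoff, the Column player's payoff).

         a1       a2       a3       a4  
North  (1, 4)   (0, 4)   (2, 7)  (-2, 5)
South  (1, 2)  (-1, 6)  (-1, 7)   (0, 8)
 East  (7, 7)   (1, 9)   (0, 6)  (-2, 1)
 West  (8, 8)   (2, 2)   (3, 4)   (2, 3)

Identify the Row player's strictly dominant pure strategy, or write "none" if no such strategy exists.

West vs North: a1: 8>1, a2: 2>0, a3: 3>2, a4: 2>-2.
West vs South: a1: 8>1, a2: 2>-1, a3: 3>-1, a4: 2>0.
West vs East: a1: 8>7, a2: 2>1, a3: 3>0, a4: 2>-2.
West strictly beats every other strategy against every opponent action, so it is strictly dominant.

West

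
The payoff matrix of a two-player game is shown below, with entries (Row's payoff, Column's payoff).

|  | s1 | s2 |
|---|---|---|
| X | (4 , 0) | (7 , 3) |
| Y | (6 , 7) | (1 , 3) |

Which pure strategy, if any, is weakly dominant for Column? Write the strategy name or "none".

none

s1 fails to dominate s2 at X (0<3).
s2 fails to dominate s1 at Y (3<7).
No single strategy dominates all the others.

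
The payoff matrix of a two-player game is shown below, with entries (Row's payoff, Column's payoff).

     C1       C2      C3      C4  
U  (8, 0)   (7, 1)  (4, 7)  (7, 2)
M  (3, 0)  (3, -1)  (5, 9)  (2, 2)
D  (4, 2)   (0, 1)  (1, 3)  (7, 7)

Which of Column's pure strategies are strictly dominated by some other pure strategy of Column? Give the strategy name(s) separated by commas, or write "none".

C1 is strictly dominated by C3 (U: 7>0, M: 9>0, D: 3>2).
C3 strictly dominates C2 — U: 7>1, M: 9>-1, D: 3>1.
Nothing dominates C3: C1 at U (7>0); C2 at U (7>1); C4 at U (7>2).
C4: no other strategy beats it everywhere (C1 at U (2>0); C2 at U (2>1); C3 at D (7>3)).

C1, C2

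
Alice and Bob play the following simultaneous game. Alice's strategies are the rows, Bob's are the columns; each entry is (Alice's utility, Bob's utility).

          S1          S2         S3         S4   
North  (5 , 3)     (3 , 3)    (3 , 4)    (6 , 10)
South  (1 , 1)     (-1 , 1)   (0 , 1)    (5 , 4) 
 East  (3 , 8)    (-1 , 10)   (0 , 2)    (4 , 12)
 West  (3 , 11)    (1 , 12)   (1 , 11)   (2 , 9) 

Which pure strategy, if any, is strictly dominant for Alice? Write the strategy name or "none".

North vs South: S1: 5>1, S2: 3>-1, S3: 3>0, S4: 6>5.
North vs East: S1: 5>3, S2: 3>-1, S3: 3>0, S4: 6>4.
North vs West: S1: 5>3, S2: 3>1, S3: 3>1, S4: 6>2.
North strictly beats every other strategy against every opponent action, so it is strictly dominant.

North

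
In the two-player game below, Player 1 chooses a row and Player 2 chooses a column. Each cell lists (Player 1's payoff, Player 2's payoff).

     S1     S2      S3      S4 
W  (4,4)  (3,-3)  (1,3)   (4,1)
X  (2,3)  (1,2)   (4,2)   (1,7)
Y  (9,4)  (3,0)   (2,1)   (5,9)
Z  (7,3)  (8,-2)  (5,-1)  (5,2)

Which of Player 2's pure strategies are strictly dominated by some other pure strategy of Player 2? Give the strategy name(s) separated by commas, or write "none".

Nothing dominates S1: S2 at W (4>-3); S3 at W (4>3); S4 at W (4>1).
S2 is strictly dominated by S1 (W: 4>-3, X: 3>2, Y: 4>0, Z: 3>-2).
S3 is strictly dominated by S1 (W: 4>3, X: 3>2, Y: 4>1, Z: 3>-1).
S4: no other strategy beats it everywhere (S1 at X (7>3); S2 at W (1>-3); S3 at X (7>2)).

S2, S3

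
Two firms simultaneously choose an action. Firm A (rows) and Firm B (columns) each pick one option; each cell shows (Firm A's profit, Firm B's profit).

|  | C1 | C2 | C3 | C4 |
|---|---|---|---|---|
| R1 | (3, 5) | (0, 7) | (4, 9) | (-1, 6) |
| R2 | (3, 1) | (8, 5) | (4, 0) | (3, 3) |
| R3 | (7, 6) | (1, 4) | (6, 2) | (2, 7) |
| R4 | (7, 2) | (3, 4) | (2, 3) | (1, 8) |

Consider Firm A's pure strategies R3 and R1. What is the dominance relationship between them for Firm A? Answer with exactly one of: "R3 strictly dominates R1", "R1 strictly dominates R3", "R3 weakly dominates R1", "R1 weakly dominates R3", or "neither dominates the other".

R3 strictly dominates R1

R3's payoffs vs R1's, by Firm B's action — C1: 7>3, C2: 1>0, C3: 6>4, C4: 2>-1.
R3 gives a strictly higher payoff against each choice by Firm B, so R3 strictly dominates R1.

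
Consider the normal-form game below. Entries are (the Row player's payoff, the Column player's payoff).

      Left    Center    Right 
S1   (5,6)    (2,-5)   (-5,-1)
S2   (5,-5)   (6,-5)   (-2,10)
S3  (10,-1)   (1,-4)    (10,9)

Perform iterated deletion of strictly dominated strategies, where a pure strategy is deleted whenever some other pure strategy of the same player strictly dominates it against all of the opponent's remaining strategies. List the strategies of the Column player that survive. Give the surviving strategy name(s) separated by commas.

Right

Column Center is eliminated: Right beats it against every remaining row (S1: -1>-5, S2: 10>-5, S3: 9>-4).
The Row player's strategy S1 is strictly dominated by S3 (Left: 10>5, Right: 10>-5) and is removed.
The Row player's strategy S2 is strictly dominated by S3 (Left: 10>5, Right: 10>-2) and is removed.
For the Column player, Right strictly dominates Left on the remaining rows (S3: 9>-1); eliminate Left.
Among the remaining strategies, none is strictly dominated by another pure strategy of the same player, so the elimination stops.
Surviving strategies — the Row player: {S3}; the Column player: {Right}.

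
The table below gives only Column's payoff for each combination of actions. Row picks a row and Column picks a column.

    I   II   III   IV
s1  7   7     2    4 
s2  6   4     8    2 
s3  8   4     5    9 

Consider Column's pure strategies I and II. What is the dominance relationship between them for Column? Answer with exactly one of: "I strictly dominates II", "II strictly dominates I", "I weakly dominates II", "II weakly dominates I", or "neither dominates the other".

Compare I to II across every action of Row: s1: 7=7, s2: 6>4, s3: 8>4.
I is at least as good everywhere and strictly better somewhere (tied only at s1), so I weakly but not strictly dominates II.

I weakly dominates II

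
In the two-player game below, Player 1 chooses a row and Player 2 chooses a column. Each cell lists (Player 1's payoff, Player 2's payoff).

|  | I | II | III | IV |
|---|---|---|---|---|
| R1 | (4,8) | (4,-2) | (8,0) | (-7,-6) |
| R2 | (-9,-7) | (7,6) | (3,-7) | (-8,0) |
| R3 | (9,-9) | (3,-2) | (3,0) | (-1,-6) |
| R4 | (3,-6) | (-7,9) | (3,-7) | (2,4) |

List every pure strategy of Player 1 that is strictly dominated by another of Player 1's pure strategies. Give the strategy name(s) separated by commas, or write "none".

R1 is not dominated — it holds its own against R2 at I (4>-9); R3 at II (4>3); R4 at I (4>3).
Nothing dominates R2: R1 at II (7>4); R3 at II (7>3); R4 at II (7>-7).
R3 is not dominated — it holds its own against R1 at I (9>4); R2 at I (9>-9); R4 at I (9>3).
R4: no other strategy beats it everywhere (R1 at IV (2>-7); R2 at I (3>-9); R3 at III (3=3)).

none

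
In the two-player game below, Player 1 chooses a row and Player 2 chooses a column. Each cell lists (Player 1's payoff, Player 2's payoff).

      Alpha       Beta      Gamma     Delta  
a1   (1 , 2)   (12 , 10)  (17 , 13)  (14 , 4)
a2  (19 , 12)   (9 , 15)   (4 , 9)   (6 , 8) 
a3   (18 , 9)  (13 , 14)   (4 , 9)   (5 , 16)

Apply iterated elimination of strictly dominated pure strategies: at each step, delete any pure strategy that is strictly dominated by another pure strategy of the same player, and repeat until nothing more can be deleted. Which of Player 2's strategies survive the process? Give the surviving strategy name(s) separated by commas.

Column Alpha is eliminated: Beta beats it against every remaining row (a1: 10>2, a2: 15>12, a3: 14>9).
For Player 1, a1 strictly dominates a2 on the remaining columns (Beta: 12>9, Gamma: 17>4, Delta: 14>6); eliminate a2.
Among the remaining strategies, none is strictly dominated by another pure strategy of the same player, so the elimination stops.
Surviving strategies — Player 1: {a1, a3}; Player 2: {Beta, Gamma, Delta}.

Beta, Gamma, Delta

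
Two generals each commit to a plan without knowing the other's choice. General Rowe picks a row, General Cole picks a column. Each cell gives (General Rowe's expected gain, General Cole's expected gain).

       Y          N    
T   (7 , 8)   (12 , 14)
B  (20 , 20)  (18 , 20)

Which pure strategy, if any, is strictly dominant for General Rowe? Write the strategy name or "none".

B

B vs T: Y: 20>7, N: 18>12.
B strictly beats every other strategy against every opponent action, so it is strictly dominant.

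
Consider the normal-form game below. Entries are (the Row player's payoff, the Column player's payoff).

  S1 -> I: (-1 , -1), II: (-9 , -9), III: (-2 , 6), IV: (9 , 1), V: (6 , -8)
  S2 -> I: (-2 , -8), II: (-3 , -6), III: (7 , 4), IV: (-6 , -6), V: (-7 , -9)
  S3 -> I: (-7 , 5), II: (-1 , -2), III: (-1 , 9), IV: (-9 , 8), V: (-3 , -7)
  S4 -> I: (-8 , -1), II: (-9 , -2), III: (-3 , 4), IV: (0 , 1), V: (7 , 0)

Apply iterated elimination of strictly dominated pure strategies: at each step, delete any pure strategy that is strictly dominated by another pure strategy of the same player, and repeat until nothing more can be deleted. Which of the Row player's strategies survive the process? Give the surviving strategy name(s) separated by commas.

The Column player's strategy I is strictly dominated by III (S1: 6>-1, S2: 4>-8, S3: 9>5, S4: 4>-1) and is removed.
For the Column player, III strictly dominates II on the remaining rows (S1: 6>-9, S2: 4>-6, S3: 9>-2, S4: 4>-2); eliminate II.
The Column player's strategy IV is strictly dominated by III (S1: 6>1, S2: 4>-6, S3: 9>8, S4: 4>1) and is removed.
Column V is eliminated: III beats it against every remaining row (S1: 6>-8, S2: 4>-9, S3: 9>-7, S4: 4>0).
For the Row player, S2 strictly dominates S1 on the remaining columns (III: 7>-2); eliminate S1.
For the Row player, S2 strictly dominates S3 on the remaining columns (III: 7>-1); eliminate S3.
The Row player's strategy S4 is strictly dominated by S2 (III: 7>-3) and is removed.
Among the remaining strategies, none is strictly dominated by another pure strategy of the same player, so the elimination stops.
Surviving strategies — the Row player: {S2}; the Column player: {III}.

S2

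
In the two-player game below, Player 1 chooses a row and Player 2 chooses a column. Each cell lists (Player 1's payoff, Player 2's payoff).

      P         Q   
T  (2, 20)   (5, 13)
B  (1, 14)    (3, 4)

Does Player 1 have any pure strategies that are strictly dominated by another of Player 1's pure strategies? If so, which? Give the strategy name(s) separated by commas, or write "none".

T is not dominated — it holds its own against B at P (2>1).
B is strictly dominated by T (P: 2>1, Q: 5>3).

B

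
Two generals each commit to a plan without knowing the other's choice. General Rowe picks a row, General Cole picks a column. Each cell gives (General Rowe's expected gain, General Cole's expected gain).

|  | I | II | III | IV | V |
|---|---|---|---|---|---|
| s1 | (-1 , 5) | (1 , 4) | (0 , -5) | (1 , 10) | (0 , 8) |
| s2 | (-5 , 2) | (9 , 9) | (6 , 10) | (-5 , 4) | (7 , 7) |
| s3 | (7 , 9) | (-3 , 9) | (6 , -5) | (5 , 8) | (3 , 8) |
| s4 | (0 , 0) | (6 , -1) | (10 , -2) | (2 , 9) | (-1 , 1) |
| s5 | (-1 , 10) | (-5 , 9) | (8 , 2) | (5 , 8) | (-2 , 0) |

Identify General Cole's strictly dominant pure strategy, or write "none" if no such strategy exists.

none

I fails to dominate II at s2 (2<9).
II fails to dominate I at s1 (4<5).
III fails to dominate I at s1 (-5<5).
IV fails to dominate I at s3 (8<9).
V fails to dominate I at s3 (8<9).
No single strategy dominates all the others.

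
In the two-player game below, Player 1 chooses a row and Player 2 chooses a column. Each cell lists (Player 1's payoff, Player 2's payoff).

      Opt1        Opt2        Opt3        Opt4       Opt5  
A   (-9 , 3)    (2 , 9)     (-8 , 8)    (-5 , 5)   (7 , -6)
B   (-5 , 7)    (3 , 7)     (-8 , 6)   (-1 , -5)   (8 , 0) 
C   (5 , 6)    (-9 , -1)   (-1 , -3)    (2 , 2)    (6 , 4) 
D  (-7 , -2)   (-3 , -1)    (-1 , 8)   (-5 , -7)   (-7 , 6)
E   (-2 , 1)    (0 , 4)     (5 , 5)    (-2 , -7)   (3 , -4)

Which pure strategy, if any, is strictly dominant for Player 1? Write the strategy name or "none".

none

A fails to dominate B at Opt1 (-9<-5).
B fails to dominate A at Opt3 (-8=-8).
C fails to dominate A at Opt2 (-9<2).
D fails to dominate A at Opt2 (-3<2).
E fails to dominate A at Opt2 (0<2).
No single strategy dominates all the others.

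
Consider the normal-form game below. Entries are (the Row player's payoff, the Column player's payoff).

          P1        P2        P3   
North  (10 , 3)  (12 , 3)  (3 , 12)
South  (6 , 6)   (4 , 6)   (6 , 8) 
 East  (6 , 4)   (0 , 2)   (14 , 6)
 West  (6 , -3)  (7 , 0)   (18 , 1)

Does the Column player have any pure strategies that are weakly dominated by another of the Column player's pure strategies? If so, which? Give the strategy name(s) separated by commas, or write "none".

P1, P2

P1 is weakly dominated by P3 (North: 12>3, South: 8>6, East: 6>4, West: 1>-3).
P2 is weakly dominated by P3 (North: 12>3, South: 8>6, East: 6>2, West: 1>0).
P3 is not dominated — it holds its own against P1 at North (12>3); P2 at North (12>3).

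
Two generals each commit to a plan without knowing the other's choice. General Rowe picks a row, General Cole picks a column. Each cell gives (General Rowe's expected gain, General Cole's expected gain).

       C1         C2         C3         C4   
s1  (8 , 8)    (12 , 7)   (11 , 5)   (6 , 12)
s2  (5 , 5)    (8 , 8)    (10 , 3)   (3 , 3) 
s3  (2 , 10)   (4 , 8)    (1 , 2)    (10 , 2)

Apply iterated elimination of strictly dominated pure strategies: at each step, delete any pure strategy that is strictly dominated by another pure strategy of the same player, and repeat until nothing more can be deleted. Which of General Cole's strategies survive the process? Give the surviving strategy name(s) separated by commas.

C1, C4

Row s2 is eliminated: s1 beats it against every remaining column (C1: 8>5, C2: 12>8, C3: 11>10, C4: 6>3).
General Cole's strategy C2 is strictly dominated by C1 (s1: 8>7, s3: 10>8) and is removed.
Column C3 is eliminated: C1 beats it against every remaining row (s1: 8>5, s3: 10>2).
Among the remaining strategies, none is strictly dominated by another pure strategy of the same player, so the elimination stops.
Surviving strategies — General Rowe: {s1, s3}; General Cole: {C1, C4}.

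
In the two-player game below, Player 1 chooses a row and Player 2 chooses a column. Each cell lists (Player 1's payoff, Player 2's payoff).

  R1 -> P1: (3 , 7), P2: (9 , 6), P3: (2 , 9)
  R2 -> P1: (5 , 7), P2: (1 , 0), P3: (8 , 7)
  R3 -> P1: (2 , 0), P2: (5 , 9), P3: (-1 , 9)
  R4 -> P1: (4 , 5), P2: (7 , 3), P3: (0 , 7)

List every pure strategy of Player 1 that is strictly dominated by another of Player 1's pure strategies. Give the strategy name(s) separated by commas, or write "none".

R1: no other strategy beats it everywhere (R2 at P2 (9>1); R3 at P1 (3>2); R4 at P2 (9>7)).
Nothing dominates R2: R1 at P1 (5>3); R3 at P1 (5>2); R4 at P1 (5>4).
R1 strictly dominates R3 — P1: 3>2, P2: 9>5, P3: 2>-1.
R4: no other strategy beats it everywhere (R1 at P1 (4>3); R2 at P2 (7>1); R3 at P1 (4>2)).

R3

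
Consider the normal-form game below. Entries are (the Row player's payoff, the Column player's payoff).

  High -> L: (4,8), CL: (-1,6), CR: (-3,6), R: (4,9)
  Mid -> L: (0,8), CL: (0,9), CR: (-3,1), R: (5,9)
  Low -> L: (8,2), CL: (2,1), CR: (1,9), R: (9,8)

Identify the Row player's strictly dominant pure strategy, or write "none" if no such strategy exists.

Low vs High: L: 8>4, CL: 2>-1, CR: 1>-3, R: 9>4.
Low vs Mid: L: 8>0, CL: 2>0, CR: 1>-3, R: 9>5.
Low strictly beats every other strategy against every opponent action, so it is strictly dominant.

Low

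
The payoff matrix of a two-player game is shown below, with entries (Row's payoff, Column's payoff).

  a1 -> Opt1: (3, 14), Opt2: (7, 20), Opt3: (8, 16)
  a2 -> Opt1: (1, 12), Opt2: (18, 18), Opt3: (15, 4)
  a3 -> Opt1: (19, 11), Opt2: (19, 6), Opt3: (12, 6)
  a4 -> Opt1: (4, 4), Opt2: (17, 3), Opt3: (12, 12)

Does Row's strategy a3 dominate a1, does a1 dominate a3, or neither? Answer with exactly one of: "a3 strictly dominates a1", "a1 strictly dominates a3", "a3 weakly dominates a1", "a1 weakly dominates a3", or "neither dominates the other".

Compare a3 to a1 across every action of Column: Opt1: 19>3, Opt2: 19>7, Opt3: 12>8.
a3 gives a strictly higher payoff against every action of Column, so a3 strictly dominates a1.

a3 strictly dominates a1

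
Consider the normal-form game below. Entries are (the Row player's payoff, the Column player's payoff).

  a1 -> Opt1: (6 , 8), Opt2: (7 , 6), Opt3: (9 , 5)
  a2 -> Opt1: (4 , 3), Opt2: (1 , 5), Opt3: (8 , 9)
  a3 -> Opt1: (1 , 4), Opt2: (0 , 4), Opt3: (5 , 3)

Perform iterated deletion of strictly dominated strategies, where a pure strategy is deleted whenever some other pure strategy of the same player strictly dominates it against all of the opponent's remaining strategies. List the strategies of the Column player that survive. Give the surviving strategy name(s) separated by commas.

Row a2 is eliminated: a1 beats it against every remaining column (Opt1: 6>4, Opt2: 7>1, Opt3: 9>8).
The Row player's strategy a3 is strictly dominated by a1 (Opt1: 6>1, Opt2: 7>0, Opt3: 9>5) and is removed.
The Column player's strategy Opt2 is strictly dominated by Opt1 (a1: 8>6) and is removed.
For the Column player, Opt1 strictly dominates Opt3 on the remaining rows (a1: 8>5); eliminate Opt3.
Among the remaining strategies, none is strictly dominated by another pure strategy of the same player, so the elimination stops.
Surviving strategies — the Row player: {a1}; the Column player: {Opt1}.

Opt1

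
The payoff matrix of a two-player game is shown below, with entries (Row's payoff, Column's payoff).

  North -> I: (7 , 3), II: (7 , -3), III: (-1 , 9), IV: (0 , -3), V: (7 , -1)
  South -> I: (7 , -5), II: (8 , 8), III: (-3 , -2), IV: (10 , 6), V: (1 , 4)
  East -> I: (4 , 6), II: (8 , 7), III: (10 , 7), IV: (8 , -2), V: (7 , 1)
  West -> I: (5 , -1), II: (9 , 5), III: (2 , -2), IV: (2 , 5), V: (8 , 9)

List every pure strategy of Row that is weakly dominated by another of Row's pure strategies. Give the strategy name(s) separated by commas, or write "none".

Nothing dominates North: South at III (-1>-3); East at I (7>4); West at I (7>5).
South is not dominated — it holds its own against North at II (8>7); East at I (7>4); West at I (7>5).
East is not dominated — it holds its own against North at II (8>7); South at III (10>-3); West at III (10>2).
West is not dominated — it holds its own against North at II (9>7); South at II (9>8); East at I (5>4).

none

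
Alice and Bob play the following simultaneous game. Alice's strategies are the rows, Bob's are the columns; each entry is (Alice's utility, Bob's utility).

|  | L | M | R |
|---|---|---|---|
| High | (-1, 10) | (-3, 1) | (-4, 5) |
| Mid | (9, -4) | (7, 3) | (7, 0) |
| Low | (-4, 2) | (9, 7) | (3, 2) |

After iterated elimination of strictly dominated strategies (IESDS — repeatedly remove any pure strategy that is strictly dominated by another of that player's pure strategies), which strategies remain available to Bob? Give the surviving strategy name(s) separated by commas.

Alice's strategy High is strictly dominated by Mid (L: 9>-1, M: 7>-3, R: 7>-4) and is removed.
Bob's strategy L is strictly dominated by M (Mid: 3>-4, Low: 7>2) and is removed.
Bob's strategy R is strictly dominated by M (Mid: 3>0, Low: 7>2) and is removed.
Alice's strategy Mid is strictly dominated by Low (M: 9>7) and is removed.
Among the remaining strategies, none is strictly dominated by another pure strategy of the same player, so the elimination stops.
Surviving strategies — Alice: {Low}; Bob: {M}.

M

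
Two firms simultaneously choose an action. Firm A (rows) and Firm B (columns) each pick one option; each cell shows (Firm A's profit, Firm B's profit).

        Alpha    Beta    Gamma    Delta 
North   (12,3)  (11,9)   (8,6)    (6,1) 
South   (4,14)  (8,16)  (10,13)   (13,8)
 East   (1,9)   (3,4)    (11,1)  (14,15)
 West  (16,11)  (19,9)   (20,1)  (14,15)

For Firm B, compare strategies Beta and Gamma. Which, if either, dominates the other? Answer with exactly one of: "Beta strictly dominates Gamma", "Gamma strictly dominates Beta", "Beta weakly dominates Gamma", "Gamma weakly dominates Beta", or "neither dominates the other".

Compare Beta to Gamma across every action of Firm A: North: 9>6, South: 16>13, East: 4>1, West: 9>1.
Every comparison favours Beta, so Beta strictly dominates Gamma.

Beta strictly dominates Gamma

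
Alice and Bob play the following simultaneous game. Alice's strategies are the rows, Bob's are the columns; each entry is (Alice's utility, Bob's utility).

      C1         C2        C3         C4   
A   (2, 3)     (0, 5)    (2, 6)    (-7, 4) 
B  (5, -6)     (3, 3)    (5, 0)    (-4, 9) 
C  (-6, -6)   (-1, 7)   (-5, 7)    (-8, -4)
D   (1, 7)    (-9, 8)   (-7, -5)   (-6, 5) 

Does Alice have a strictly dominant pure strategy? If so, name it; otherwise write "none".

B vs A: C1: 5>2, C2: 3>0, C3: 5>2, C4: -4>-7.
B vs C: C1: 5>-6, C2: 3>-1, C3: 5>-5, C4: -4>-8.
B vs D: C1: 5>1, C2: 3>-9, C3: 5>-7, C4: -4>-6.
B strictly beats every other strategy against every opponent action, so it is strictly dominant.

B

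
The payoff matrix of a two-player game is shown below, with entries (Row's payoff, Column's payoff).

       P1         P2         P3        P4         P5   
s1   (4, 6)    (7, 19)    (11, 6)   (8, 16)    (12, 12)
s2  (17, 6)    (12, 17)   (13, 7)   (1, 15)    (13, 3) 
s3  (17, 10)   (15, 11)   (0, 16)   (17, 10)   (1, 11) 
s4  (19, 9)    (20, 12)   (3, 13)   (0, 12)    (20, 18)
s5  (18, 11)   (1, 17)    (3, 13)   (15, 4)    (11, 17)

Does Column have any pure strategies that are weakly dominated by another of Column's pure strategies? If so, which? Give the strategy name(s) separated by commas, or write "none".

P1: dominated, since P2 does at least as well everywhere (s1: 19>6, s2: 17>6, s3: 11>10, s4: 12>9, s5: 17>11).
P2: no other strategy beats it everywhere (P1 at s1 (19>6); P3 at s1 (19>6); P4 at s1 (19>16); P5 at s1 (19>12)).
Nothing dominates P3: P1 at s2 (7>6); P2 at s3 (16>11); P4 at s3 (16>10); P5 at s2 (7>3).
P4: dominated, since P2 does at least as well everywhere (s1: 19>16, s2: 17>15, s3: 11>10, s4: 12=12, s5: 17>4).
Nothing dominates P5: P1 at s1 (12>6); P2 at s4 (18>12); P3 at s1 (12>6); P4 at s3 (11>10).

P1, P4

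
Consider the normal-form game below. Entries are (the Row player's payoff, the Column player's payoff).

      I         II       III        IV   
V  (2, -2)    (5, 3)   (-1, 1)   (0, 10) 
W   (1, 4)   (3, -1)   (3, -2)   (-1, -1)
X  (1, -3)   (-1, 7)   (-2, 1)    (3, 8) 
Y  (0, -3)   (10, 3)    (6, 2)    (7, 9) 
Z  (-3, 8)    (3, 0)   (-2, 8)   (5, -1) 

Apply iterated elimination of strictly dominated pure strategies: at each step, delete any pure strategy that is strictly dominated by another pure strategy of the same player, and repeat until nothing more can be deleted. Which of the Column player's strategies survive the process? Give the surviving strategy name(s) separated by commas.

For the Row player, Y strictly dominates Z on the remaining columns (I: 0>-3, II: 10>3, III: 6>-2, IV: 7>5); eliminate Z.
Column III is eliminated: II beats it against every remaining row (V: 3>1, W: -1>-2, X: 7>1, Y: 3>2).
For the Row player, V strictly dominates W on the remaining columns (I: 2>1, II: 5>3, IV: 0>-1); eliminate W.
Column I is eliminated: II beats it against every remaining row (V: 3>-2, X: 7>-3, Y: 3>-3).
For the Row player, Y strictly dominates V on the remaining columns (II: 10>5, IV: 7>0); eliminate V.
The Row player's strategy X is strictly dominated by Y (II: 10>-1, IV: 7>3) and is removed.
For the Column player, IV strictly dominates II on the remaining rows (Y: 9>3); eliminate II.
Among the remaining strategies, none is strictly dominated by another pure strategy of the same player, so the elimination stops.
Surviving strategies — the Row player: {Y}; the Column player: {IV}.

IV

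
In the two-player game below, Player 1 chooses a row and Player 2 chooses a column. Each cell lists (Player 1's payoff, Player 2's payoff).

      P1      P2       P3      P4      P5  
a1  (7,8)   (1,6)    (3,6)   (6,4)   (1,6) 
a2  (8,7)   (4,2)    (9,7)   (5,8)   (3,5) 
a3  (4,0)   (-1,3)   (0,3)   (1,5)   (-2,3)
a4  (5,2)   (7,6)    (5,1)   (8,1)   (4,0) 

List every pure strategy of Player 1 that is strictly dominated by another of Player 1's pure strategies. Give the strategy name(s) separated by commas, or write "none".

a3

a1 is not dominated — it holds its own against a2 at P4 (6>5); a3 at P1 (7>4); a4 at P1 (7>5).
a2 is not dominated — it holds its own against a1 at P1 (8>7); a3 at P1 (8>4); a4 at P1 (8>5).
a3 is strictly dominated by a1 (P1: 7>4, P2: 1>-1, P3: 3>0, P4: 6>1, P5: 1>-2).
Nothing dominates a4: a1 at P2 (7>1); a2 at P2 (7>4); a3 at P1 (5>4).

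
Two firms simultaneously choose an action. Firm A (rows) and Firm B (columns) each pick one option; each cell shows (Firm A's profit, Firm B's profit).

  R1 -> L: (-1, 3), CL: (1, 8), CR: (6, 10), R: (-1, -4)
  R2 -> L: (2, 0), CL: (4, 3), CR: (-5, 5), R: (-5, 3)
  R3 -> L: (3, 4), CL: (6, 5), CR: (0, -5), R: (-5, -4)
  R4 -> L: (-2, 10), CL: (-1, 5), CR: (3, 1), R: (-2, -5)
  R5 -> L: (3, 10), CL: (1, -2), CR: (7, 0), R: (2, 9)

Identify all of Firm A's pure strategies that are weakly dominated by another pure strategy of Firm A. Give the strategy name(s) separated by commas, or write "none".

R1, R2, R4

R5 weakly dominates R1 — L: 3>-1, CL: 1=1, CR: 7>6, R: 2>-1.
R2 is weakly dominated by R3 (L: 3>2, CL: 6>4, CR: 0>-5, R: -5=-5).
R3: no other strategy beats it everywhere (R1 at L (3>-1); R2 at L (3>2); R4 at L (3>-2); R5 at CL (6>1)).
R4: dominated, since R1 does at least as well everywhere (L: -1>-2, CL: 1>-1, CR: 6>3, R: -1>-2).
Nothing dominates R5: R1 at L (3>-1); R2 at L (3>2); R3 at CR (7>0); R4 at L (3>-2).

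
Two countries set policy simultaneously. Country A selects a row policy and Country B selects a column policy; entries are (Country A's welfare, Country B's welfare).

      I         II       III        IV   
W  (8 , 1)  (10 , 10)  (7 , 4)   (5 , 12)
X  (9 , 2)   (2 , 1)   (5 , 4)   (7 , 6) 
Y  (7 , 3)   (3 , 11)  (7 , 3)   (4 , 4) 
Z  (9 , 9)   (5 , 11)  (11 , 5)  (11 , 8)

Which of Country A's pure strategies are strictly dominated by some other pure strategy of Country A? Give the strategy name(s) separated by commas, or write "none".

Y

Nothing dominates W: X at II (10>2); Y at I (8>7); Z at II (10>5).
Nothing dominates X: W at I (9>8); Y at I (9>7); Z at I (9=9).
Y is strictly dominated by Z (I: 9>7, II: 5>3, III: 11>7, IV: 11>4).
Nothing dominates Z: W at I (9>8); X at I (9=9); Y at I (9>7).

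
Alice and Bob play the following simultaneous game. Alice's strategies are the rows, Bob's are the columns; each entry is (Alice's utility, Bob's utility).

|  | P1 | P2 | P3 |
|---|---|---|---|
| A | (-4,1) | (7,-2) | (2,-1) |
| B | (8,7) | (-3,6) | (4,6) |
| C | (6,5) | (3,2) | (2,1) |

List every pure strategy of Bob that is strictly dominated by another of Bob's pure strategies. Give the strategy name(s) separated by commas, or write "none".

P1 is not dominated — it holds its own against P2 at A (1>-2); P3 at A (1>-1).
P2 is strictly dominated by P1 (A: 1>-2, B: 7>6, C: 5>2).
P3 is strictly dominated by P1 (A: 1>-1, B: 7>6, C: 5>1).

P2, P3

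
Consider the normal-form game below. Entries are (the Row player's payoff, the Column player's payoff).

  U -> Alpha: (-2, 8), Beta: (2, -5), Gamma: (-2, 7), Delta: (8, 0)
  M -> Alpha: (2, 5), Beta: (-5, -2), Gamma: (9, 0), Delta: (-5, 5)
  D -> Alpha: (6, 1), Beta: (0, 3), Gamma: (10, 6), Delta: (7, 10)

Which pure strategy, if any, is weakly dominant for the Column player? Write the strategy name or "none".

none

Alpha fails to dominate Beta at D (1<3).
Beta fails to dominate Alpha at U (-5<8).
Gamma fails to dominate Alpha at U (7<8).
Delta fails to dominate Alpha at U (0<8).
No single strategy dominates all the others.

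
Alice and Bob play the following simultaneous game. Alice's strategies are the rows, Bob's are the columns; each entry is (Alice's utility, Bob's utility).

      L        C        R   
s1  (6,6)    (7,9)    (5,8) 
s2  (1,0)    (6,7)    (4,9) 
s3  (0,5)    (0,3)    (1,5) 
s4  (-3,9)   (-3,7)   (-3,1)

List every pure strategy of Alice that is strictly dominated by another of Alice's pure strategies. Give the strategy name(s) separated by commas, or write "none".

s1: no other strategy beats it everywhere (s2 at L (6>1); s3 at L (6>0); s4 at L (6>-3)).
s1 strictly dominates s2 — L: 6>1, C: 7>6, R: 5>4.
s3: dominated, since s1 does at least as well everywhere (L: 6>0, C: 7>0, R: 5>1).
s1 strictly dominates s4 — L: 6>-3, C: 7>-3, R: 5>-3.

s2, s3, s4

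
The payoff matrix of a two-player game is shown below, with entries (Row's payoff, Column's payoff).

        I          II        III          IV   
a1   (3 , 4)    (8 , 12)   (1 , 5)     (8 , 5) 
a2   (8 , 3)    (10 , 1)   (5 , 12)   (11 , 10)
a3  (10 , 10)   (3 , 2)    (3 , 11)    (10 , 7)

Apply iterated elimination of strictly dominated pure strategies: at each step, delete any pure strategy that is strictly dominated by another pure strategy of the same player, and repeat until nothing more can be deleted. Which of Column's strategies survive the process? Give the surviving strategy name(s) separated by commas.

III

For Row, a2 strictly dominates a1 on the remaining columns (I: 8>3, II: 10>8, III: 5>1, IV: 11>8); eliminate a1.
Column's strategy I is strictly dominated by III (a2: 12>3, a3: 11>10) and is removed.
Row's strategy a3 is strictly dominated by a2 (II: 10>3, III: 5>3, IV: 11>10) and is removed.
Column's strategy II is strictly dominated by III (a2: 12>1) and is removed.
Column IV is eliminated: III beats it against every remaining row (a2: 12>10).
Among the remaining strategies, none is strictly dominated by another pure strategy of the same player, so the elimination stops.
Surviving strategies — Row: {a2}; Column: {III}.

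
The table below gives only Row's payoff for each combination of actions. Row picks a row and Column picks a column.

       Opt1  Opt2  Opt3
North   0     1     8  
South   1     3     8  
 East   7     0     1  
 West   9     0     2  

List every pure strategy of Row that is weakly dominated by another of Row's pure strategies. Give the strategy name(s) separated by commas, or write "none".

North is weakly dominated by South (Opt1: 1>0, Opt2: 3>1, Opt3: 8=8).
South is not dominated — it holds its own against North at Opt1 (1>0); East at Opt2 (3>0); West at Opt2 (3>0).
East: dominated, since West does at least as well everywhere (Opt1: 9>7, Opt2: 0=0, Opt3: 2>1).
West: no other strategy beats it everywhere (North at Opt1 (9>0); South at Opt1 (9>1); East at Opt1 (9>7)).

North, East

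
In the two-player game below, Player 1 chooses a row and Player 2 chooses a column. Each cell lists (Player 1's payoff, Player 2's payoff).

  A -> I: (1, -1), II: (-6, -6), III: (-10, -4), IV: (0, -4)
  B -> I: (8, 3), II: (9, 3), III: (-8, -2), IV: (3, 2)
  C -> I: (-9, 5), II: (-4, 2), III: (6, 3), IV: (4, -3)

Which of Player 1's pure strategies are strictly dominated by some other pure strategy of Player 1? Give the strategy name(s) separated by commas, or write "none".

B strictly dominates A — I: 8>1, II: 9>-6, III: -8>-10, IV: 3>0.
B is not dominated — it holds its own against A at I (8>1); C at I (8>-9).
C: no other strategy beats it everywhere (A at II (-4>-6); B at III (6>-8)).

A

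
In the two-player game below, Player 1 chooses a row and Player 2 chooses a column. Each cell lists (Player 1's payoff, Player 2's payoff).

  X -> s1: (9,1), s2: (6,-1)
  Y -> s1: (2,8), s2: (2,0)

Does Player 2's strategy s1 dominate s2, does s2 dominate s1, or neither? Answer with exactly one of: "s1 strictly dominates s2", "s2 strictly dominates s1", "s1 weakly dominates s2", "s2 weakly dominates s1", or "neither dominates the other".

Compare s1 to s2 across each opponent action: X: 1>-1, Y: 8>0.
Every comparison favours s1, so s1 strictly dominates s2.

s1 strictly dominates s2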